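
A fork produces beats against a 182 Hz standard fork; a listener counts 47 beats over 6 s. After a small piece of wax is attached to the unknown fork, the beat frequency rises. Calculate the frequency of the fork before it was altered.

Beat frequency = 47/6 = 7.8333 Hz.
|f − 182| = 7.8333, so the fork was at either 174.1667 Hz or 189.8333 Hz.
Loading a fork with wax lowers its frequency; the adjustment lowers the fork's frequency.
The beat rate rose, so the adjustment moved the fork further from 182 Hz — it was already below the reference.

174.1667 Hz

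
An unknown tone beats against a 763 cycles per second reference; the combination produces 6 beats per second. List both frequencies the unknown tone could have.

757 Hz or 769 Hz

|f − 763| = 6, so f = 763 ± 6.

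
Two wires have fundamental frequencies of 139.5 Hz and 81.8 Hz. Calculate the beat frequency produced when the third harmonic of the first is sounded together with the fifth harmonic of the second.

Third harmonic of the first: 3·139.5 = 418.5 Hz.
Fifth harmonic of the second: 5·81.8 = 409.0 Hz.
f_beat = |418.5 − 409.0| = 9.5 Hz.

9.5 Hz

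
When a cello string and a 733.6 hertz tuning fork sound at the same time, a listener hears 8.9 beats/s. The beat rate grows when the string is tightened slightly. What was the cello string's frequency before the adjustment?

|f − 733.6| = 8.9, so the cello string was at either 724.7 Hz or 742.5 Hz.
Increasing tension raises a string's frequency; the adjustment raises the cello string's frequency.
The beat rate rose, so the adjustment moved the cello string further from 733.6 Hz — it was already above the reference.

742.5 Hz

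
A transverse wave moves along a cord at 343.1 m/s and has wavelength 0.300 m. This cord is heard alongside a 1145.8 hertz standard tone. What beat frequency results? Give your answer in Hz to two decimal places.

Source frequency f = v/λ = 343.1/0.300 = 1143.6667 Hz.
f_beat = |1143.6667 − 1145.8| = 2.13 Hz.

2.13 Hz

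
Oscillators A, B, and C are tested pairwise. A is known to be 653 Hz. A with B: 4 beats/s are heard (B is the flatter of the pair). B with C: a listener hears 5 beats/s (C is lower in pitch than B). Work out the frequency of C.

B is below A, so f_B = 653 − 4 = 649 Hz.
C is below B, so f_C = 649 − 5 = 644 Hz.

644 Hz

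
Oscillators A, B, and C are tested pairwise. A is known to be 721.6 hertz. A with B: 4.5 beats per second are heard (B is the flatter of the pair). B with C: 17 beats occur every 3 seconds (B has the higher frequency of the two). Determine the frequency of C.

711.4333 Hz

B is below A, so f_B = 721.6 − 4.5 = 717.1 Hz.
B–C: Beat frequency = 17/3 = 5.6667 Hz.
C is below B, so f_C = 717.1 − 5.6667 = 711.4333 Hz.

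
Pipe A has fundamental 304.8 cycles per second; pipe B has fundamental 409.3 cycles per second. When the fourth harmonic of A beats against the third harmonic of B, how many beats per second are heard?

8.7 Hz

Fourth harmonic of the first: 4·304.8 = 1219.2 Hz.
Third harmonic of the second: 3·409.3 = 1227.9 Hz.
f_beat = |1219.2 − 1227.9| = 8.7 Hz.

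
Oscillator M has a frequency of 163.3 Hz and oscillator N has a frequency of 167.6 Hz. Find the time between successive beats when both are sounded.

0.233 s

f_beat = |163.3 − 167.6| = 4.3 Hz.
Beat period T = 1 / f_beat = 1 / 4.3 s.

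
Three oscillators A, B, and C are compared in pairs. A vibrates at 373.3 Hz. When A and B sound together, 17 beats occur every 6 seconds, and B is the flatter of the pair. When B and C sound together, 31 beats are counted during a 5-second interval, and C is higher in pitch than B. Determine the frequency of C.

A–B: Beat frequency = 17/6 = 2.8333 Hz.
B is below A, so f_B = 373.3 − 2.8333 = 370.4667 Hz.
B–C: Beat frequency = 31/5 = 6.2 Hz.
C is above B, so f_C = 370.4667 + 6.2 = 376.6667 Hz.

376.6667 Hz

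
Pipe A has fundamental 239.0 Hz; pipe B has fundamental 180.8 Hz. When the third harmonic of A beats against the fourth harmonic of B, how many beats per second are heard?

Third harmonic of the first: 3·239.0 = 717.0 Hz.
Fourth harmonic of the second: 4·180.8 = 723.2 Hz.
f_beat = |717.0 − 723.2| = 6.2 Hz.

6.2 Hz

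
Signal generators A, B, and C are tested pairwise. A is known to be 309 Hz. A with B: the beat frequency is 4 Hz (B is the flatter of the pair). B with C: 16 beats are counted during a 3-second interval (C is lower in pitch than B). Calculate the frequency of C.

B is below A, so f_B = 309 − 4 = 305 Hz.
B–C: Beat frequency = 16/3 = 5.3333 Hz.
C is below B, so f_C = 305 − 5.3333 = 299.6667 Hz.

299.6667 Hz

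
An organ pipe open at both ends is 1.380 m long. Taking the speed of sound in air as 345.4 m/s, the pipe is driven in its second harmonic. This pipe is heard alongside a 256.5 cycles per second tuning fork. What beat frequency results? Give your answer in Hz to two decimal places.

Open pipe: f_n = n·v/(2L) = 2·345.4/(2·1.380) = 250.2899 Hz.
f_beat = |250.2899 − 256.5| = 6.21 Hz.

6.21 Hz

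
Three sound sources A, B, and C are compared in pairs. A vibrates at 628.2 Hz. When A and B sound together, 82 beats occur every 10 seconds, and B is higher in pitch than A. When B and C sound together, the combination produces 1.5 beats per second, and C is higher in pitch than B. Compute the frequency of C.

637.9 Hz

A–B: Beat frequency = 82/10 = 8.2 Hz.
B is above A, so f_B = 628.2 + 8.2 = 636.4 Hz.
C is above B, so f_C = 636.4 + 1.5 = 637.9 Hz.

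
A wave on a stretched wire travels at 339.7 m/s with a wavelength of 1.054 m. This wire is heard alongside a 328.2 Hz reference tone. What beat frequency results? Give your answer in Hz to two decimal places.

Source frequency f = v/λ = 339.7/1.054 = 322.2960 Hz.
f_beat = |322.2960 − 328.2| = 5.90 Hz.

5.90 Hz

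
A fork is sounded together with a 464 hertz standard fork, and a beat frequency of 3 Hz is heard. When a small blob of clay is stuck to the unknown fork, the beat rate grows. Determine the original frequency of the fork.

|f − 464| = 3, so the fork was at either 461 Hz or 467 Hz.
Adding mass to a fork lowers its frequency; the adjustment lowers the fork's frequency.
The beat rate rose, so the adjustment moved the fork further from 464 Hz — it was already below the reference.

461 Hz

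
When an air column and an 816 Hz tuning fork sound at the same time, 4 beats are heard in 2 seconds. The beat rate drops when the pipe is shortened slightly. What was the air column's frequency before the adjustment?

Beat frequency = 4/2 = 2 Hz.
|f − 816| = 2, so the air column was at either 814 Hz or 818 Hz.
A shorter pipe has a higher fundamental; the adjustment raises the air column's frequency.
The beat rate fell, so the adjustment moved the air column toward 816 Hz — it must have started below the reference.

814 Hz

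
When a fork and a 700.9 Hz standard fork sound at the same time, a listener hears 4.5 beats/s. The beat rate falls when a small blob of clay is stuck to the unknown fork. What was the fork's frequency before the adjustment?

|f − 700.9| = 4.5, so the fork was at either 696.4 Hz or 705.4 Hz.
Adding mass to a fork lowers its frequency; the adjustment lowers the fork's frequency.
The beat rate fell, so the adjustment moved the fork toward 700.9 Hz — it must have started above the reference.

705.4 Hz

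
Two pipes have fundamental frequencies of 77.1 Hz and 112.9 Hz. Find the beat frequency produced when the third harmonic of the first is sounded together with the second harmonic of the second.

Third harmonic of the first: 3·77.1 = 231.3 Hz.
Second harmonic of the second: 2·112.9 = 225.8 Hz.
f_beat = |231.3 − 225.8| = 5.5 Hz.

5.5 Hz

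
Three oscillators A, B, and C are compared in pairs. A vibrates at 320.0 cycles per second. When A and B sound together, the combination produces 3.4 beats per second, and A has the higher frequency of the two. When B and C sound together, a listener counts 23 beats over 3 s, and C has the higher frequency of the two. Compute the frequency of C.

B is below A, so f_B = 320.0 − 3.4 = 316.6 Hz.
B–C: Beat frequency = 23/3 = 7.6667 Hz.
C is above B, so f_C = 316.6 + 7.6667 = 324.2667 Hz.

324.2667 Hz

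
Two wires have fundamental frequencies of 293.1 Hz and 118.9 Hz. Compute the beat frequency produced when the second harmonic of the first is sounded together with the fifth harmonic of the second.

8.3 Hz

Second harmonic of the first: 2·293.1 = 586.2 Hz.
Fifth harmonic of the second: 5·118.9 = 594.5 Hz.
f_beat = |586.2 − 594.5| = 8.3 Hz.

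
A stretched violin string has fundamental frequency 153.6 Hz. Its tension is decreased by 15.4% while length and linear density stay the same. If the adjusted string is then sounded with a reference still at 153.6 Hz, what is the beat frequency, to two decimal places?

For a string, f ∝ √T, so the new frequency is 153.6·√0.846 = 141.2786 Hz.
f_beat = |141.2786 − 153.6| = 12.32 Hz.

12.32 Hz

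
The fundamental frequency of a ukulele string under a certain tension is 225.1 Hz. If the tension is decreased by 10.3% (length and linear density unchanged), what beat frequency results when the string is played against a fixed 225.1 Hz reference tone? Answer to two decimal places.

For a string, f ∝ √T, so the new frequency is 225.1·√0.897 = 213.1924 Hz.
f_beat = |213.1924 − 225.1| = 11.91 Hz.

11.91 Hz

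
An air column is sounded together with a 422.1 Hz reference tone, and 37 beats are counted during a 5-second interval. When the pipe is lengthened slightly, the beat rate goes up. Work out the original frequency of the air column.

Beat frequency = 37/5 = 7.4 Hz.
|f − 422.1| = 7.4, so the air column was at either 414.7 Hz or 429.5 Hz.
A longer pipe has a lower fundamental; the adjustment lowers the air column's frequency.
The beat rate rose, so the adjustment moved the air column further from 422.1 Hz — it was already below the reference.

414.7 Hz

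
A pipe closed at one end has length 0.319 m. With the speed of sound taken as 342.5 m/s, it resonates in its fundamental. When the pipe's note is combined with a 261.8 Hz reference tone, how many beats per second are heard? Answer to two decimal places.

Closed pipe (odd harmonics): f_n = n·v/(4L) = 1·342.5/(4·0.319) = 268.4169 Hz.
f_beat = |268.4169 − 261.8| = 6.62 Hz.

6.62 Hz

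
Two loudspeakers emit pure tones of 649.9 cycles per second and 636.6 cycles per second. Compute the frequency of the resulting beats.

Beats arise from superposition of two nearby frequencies; the beat rate is |f₁ − f₂|.
|649.9 − 636.6| = 13.3 Hz.

13.3 Hz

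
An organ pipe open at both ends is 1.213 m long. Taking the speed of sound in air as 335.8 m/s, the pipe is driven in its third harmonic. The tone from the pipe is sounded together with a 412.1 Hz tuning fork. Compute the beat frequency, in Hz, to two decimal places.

3.15 Hz

Open pipe: f_n = n·v/(2L) = 3·335.8/(2·1.213) = 415.2514 Hz.
f_beat = |415.2514 − 412.1| = 3.15 Hz.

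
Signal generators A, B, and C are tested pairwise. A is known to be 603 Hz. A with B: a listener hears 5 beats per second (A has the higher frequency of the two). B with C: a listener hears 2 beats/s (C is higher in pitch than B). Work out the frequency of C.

B is below A, so f_B = 603 − 5 = 598 Hz.
C is above B, so f_C = 598 + 2 = 600 Hz.

600 Hz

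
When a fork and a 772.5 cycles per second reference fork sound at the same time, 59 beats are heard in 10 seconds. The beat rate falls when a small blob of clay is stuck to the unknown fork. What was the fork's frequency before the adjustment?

Beat frequency = 59/10 = 5.9 Hz.
|f − 772.5| = 5.9, so the fork was at either 766.6 Hz or 778.4 Hz.
Adding mass to a fork lowers its frequency; the adjustment lowers the fork's frequency.
The beat rate fell, so the adjustment moved the fork toward 772.5 Hz — it must have started above the reference.

778.4 Hz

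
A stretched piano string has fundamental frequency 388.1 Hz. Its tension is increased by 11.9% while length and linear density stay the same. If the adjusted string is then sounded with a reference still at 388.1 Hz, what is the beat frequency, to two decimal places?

For a string, f ∝ √T, so the new frequency is 388.1·√1.119 = 410.5430 Hz.
f_beat = |410.5430 − 388.1| = 22.44 Hz.

22.44 Hz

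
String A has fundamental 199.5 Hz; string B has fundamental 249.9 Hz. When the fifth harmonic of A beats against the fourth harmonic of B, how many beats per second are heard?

Fifth harmonic of the first: 5·199.5 = 997.5 Hz.
Fourth harmonic of the second: 4·249.9 = 999.6 Hz.
f_beat = |997.5 − 999.6| = 2.1 Hz.

2.1 Hz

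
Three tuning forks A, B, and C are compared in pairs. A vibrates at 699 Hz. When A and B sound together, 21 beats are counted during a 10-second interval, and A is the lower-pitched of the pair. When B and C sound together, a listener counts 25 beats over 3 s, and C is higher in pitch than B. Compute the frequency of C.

709.4333 Hz

A–B: Beat frequency = 21/10 = 2.1 Hz.
B is above A, so f_B = 699 + 2.1 = 701.1 Hz.
B–C: Beat frequency = 25/3 = 8.3333 Hz.
C is above B, so f_C = 701.1 + 8.3333 = 709.4333 Hz.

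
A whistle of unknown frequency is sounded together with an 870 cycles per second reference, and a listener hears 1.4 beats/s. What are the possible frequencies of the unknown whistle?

|f − 870| = 1.4, so f = 870 ± 1.4.

868.6 Hz or 871.4 Hz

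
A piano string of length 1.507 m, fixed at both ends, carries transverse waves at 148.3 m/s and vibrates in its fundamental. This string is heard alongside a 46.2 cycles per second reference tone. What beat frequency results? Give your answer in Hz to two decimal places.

3.00 Hz

For a string fixed at both ends, f_n = n·v/(2L) = 1·148.3/(2·1.507) = 49.2037 Hz.
f_beat = |49.2037 − 46.2| = 3.00 Hz.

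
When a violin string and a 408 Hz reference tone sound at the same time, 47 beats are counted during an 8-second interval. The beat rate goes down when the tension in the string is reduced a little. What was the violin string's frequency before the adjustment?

Beat frequency = 47/8 = 5.875 Hz.
|f − 408| = 5.875, so the violin string was at either 402.125 Hz or 413.875 Hz.
Lower tension means lower frequency; the adjustment lowers the violin string's frequency.
The beat rate fell, so the adjustment moved the violin string toward 408 Hz — it must have started above the reference.

413.875 Hz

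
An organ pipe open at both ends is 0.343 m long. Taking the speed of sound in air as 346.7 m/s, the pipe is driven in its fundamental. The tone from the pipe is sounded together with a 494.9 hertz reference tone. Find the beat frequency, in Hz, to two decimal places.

Open pipe: f_n = n·v/(2L) = 1·346.7/(2·0.343) = 505.3936 Hz.
f_beat = |505.3936 − 494.9| = 10.49 Hz.

10.49 Hz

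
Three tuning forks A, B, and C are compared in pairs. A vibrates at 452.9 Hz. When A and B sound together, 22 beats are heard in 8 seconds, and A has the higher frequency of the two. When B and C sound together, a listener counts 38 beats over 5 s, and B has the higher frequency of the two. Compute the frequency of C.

A–B: Beat frequency = 22/8 = 2.75 Hz.
B is below A, so f_B = 452.9 − 2.75 = 450.15 Hz.
B–C: Beat frequency = 38/5 = 7.6 Hz.
C is below B, so f_C = 450.15 − 7.6 = 442.55 Hz.

442.55 Hz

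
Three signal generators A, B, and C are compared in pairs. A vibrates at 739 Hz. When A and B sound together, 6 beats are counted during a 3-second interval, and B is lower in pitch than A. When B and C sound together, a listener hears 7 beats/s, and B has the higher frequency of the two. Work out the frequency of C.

A–B: Beat frequency = 6/3 = 2 Hz.
B is below A, so f_B = 739 − 2 = 737 Hz.
C is below B, so f_C = 737 − 7 = 730 Hz.

730 Hz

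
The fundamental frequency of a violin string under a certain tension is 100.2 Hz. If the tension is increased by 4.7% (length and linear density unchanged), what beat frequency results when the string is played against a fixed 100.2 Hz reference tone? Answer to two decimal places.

2.33 Hz

For a string, f ∝ √T, so the new frequency is 100.2·√1.047 = 102.5277 Hz.
f_beat = |102.5277 − 100.2| = 2.33 Hz.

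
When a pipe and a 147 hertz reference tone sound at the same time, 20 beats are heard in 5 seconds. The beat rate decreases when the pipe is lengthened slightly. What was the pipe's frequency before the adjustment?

151 Hz

Beat frequency = 20/5 = 4 Hz.
|f − 147| = 4, so the pipe was at either 143 Hz or 151 Hz.
A longer pipe has a lower fundamental; the adjustment lowers the pipe's frequency.
The beat rate fell, so the adjustment moved the pipe toward 147 Hz — it must have started above the reference.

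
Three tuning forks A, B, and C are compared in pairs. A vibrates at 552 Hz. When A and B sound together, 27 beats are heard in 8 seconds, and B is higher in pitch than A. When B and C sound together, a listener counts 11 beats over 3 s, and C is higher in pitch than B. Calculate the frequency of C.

A–B: Beat frequency = 27/8 = 3.375 Hz.
B is above A, so f_B = 552 + 3.375 = 555.375 Hz.
B–C: Beat frequency = 11/3 = 3.6667 Hz.
C is above B, so f_C = 555.375 + 3.6667 = 559.0417 Hz.

559.0417 Hz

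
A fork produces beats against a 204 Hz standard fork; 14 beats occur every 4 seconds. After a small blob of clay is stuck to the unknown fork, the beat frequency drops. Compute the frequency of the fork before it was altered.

207.5 Hz

Beat frequency = 14/4 = 3.5 Hz.
|f − 204| = 3.5, so the fork was at either 200.5 Hz or 207.5 Hz.
Adding mass to a fork lowers its frequency; the adjustment lowers the fork's frequency.
The beat rate fell, so the adjustment moved the fork toward 204 Hz — it must have started above the reference.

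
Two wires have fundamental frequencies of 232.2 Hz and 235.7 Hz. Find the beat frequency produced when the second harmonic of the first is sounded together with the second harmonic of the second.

7.0 Hz

Second harmonic of the first: 2·232.2 = 464.4 Hz.
Second harmonic of the second: 2·235.7 = 471.4 Hz.
f_beat = |464.4 − 471.4| = 7.0 Hz.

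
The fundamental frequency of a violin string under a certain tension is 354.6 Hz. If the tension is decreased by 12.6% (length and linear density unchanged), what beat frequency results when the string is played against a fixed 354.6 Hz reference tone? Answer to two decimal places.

For a string, f ∝ √T, so the new frequency is 354.6·√0.874 = 331.5083 Hz.
f_beat = |331.5083 − 354.6| = 23.09 Hz.

23.09 Hz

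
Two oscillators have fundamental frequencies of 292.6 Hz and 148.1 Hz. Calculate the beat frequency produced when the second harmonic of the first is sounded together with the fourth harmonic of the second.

7.2 Hz

Second harmonic of the first: 2·292.6 = 585.2 Hz.
Fourth harmonic of the second: 4·148.1 = 592.4 Hz.
f_beat = |585.2 − 592.4| = 7.2 Hz.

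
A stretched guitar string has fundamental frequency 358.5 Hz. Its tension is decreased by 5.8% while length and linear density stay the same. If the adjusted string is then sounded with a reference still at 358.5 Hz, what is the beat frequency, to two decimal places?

For a string, f ∝ √T, so the new frequency is 358.5·√0.942 = 347.9482 Hz.
f_beat = |347.9482 − 358.5| = 10.55 Hz.

10.55 Hz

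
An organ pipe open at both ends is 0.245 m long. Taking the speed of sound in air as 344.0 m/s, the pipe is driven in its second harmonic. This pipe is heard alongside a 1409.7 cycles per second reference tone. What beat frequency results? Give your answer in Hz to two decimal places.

5.62 Hz

Open pipe: f_n = n·v/(2L) = 2·344.0/(2·0.245) = 1404.0816 Hz.
f_beat = |1404.0816 − 1409.7| = 5.62 Hz.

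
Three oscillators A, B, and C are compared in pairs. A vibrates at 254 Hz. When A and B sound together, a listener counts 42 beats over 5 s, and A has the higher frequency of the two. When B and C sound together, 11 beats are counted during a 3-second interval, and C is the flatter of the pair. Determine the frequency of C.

241.9333 Hz

A–B: Beat frequency = 42/5 = 8.4 Hz.
B is below A, so f_B = 254 − 8.4 = 245.6 Hz.
B–C: Beat frequency = 11/3 = 3.6667 Hz.
C is below B, so f_C = 245.6 − 3.6667 = 241.9333 Hz.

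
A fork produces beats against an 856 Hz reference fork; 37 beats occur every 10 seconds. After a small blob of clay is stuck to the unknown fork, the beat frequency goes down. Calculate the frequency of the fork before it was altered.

Beat frequency = 37/10 = 3.7 Hz.
|f − 856| = 3.7, so the fork was at either 852.3 Hz or 859.7 Hz.
Adding mass to a fork lowers its frequency; the adjustment lowers the fork's frequency.
The beat rate fell, so the adjustment moved the fork toward 856 Hz — it must have started above the reference.

859.7 Hz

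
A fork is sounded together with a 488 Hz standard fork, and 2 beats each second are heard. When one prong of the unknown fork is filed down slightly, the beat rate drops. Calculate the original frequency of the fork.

486 Hz

|f − 488| = 2, so the fork was at either 486 Hz or 490 Hz.
Filing a prong removes mass and raises the fork's frequency; the adjustment raises the fork's frequency.
The beat rate fell, so the adjustment moved the fork toward 488 Hz — it must have started below the reference.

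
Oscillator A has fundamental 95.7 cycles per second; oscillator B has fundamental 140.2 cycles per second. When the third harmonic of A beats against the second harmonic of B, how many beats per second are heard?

Third harmonic of the first: 3·95.7 = 287.1 Hz.
Second harmonic of the second: 2·140.2 = 280.4 Hz.
f_beat = |287.1 − 280.4| = 6.7 Hz.

6.7 Hz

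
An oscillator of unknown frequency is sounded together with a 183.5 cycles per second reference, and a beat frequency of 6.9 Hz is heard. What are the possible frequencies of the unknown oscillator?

|f − 183.5| = 6.9, so f = 183.5 ± 6.9.

176.6 Hz or 190.4 Hz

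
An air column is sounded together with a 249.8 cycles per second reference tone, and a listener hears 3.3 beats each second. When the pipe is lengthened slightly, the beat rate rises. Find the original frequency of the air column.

|f − 249.8| = 3.3, so the air column was at either 246.5 Hz or 253.1 Hz.
A longer pipe has a lower fundamental; the adjustment lowers the air column's frequency.
The beat rate rose, so the adjustment moved the air column further from 249.8 Hz — it was already below the reference.

246.5 Hz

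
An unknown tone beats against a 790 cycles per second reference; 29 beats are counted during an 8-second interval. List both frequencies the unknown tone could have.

786.375 Hz or 793.625 Hz

Beat frequency = 29/8 = 3.625 Hz.
|f − 790| = 3.625, so f = 790 ± 3.625.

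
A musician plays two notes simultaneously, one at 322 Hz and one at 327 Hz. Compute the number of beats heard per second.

Beats arise from superposition of two nearby frequencies; the beat rate is |f₁ − f₂|.
|322 − 327| = 5 Hz.

5 Hz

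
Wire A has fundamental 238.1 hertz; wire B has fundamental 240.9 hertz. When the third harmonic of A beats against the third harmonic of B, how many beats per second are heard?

8.4 Hz

Third harmonic of the first: 3·238.1 = 714.3 Hz.
Third harmonic of the second: 3·240.9 = 722.7 Hz.
f_beat = |714.3 − 722.7| = 8.4 Hz.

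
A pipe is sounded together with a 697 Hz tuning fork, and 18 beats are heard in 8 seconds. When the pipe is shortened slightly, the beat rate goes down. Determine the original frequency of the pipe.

694.75 Hz

Beat frequency = 18/8 = 2.25 Hz.
|f − 697| = 2.25, so the pipe was at either 694.75 Hz or 699.25 Hz.
A shorter pipe has a higher fundamental; the adjustment raises the pipe's frequency.
The beat rate fell, so the adjustment moved the pipe toward 697 Hz — it must have started below the reference.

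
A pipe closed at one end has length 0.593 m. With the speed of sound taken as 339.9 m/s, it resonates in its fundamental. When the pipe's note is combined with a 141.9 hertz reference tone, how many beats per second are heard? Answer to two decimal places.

Closed pipe (odd harmonics): f_n = n·v/(4L) = 1·339.9/(4·0.593) = 143.2968 Hz.
f_beat = |143.2968 − 141.9| = 1.40 Hz.

1.40 Hz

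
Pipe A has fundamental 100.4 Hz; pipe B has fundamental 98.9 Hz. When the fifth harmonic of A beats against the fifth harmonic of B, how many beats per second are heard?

7.5 Hz

Fifth harmonic of the first: 5·100.4 = 502.0 Hz.
Fifth harmonic of the second: 5·98.9 = 494.5 Hz.
f_beat = |502.0 − 494.5| = 7.5 Hz.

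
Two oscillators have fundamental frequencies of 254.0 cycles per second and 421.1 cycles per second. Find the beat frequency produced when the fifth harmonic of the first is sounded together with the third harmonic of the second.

Fifth harmonic of the first: 5·254.0 = 1270.0 Hz.
Third harmonic of the second: 3·421.1 = 1263.3 Hz.
f_beat = |1270.0 − 1263.3| = 6.7 Hz.

6.7 Hz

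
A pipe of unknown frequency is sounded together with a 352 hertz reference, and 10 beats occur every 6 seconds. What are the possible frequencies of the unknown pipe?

Beat frequency = 10/6 = 1.6667 Hz.
|f − 352| = 1.6667, so f = 352 ± 1.6667.

350.3333 Hz or 353.6667 Hz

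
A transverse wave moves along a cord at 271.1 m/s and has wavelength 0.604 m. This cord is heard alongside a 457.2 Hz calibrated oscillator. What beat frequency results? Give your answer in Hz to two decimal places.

Source frequency f = v/λ = 271.1/0.604 = 448.8411 Hz.
f_beat = |448.8411 − 457.2| = 8.36 Hz.

8.36 Hz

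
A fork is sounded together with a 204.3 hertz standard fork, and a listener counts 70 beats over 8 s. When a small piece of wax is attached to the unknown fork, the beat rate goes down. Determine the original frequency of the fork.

213.05 Hz

Beat frequency = 70/8 = 8.75 Hz.
|f − 204.3| = 8.75, so the fork was at either 195.55 Hz or 213.05 Hz.
Loading a fork with wax lowers its frequency; the adjustment lowers the fork's frequency.
The beat rate fell, so the adjustment moved the fork toward 204.3 Hz — it must have started above the reference.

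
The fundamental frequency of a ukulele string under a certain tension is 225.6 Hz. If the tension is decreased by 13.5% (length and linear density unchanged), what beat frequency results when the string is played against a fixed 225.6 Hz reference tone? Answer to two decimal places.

15.78 Hz

For a string, f ∝ √T, so the new frequency is 225.6·√0.865 = 209.8201 Hz.
f_beat = |209.8201 − 225.6| = 15.78 Hz.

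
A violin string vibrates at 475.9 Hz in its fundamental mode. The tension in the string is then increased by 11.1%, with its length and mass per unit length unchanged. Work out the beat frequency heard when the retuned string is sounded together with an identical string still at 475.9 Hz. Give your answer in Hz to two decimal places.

25.72 Hz

For a string, f ∝ √T, so the new frequency is 475.9·√1.111 = 501.6176 Hz.
f_beat = |501.6176 − 475.9| = 25.72 Hz.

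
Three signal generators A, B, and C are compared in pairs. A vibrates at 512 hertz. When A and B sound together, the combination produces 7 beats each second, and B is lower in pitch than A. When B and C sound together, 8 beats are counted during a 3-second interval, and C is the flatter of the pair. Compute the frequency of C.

502.3333 Hz

B is below A, so f_B = 512 − 7 = 505 Hz.
B–C: Beat frequency = 8/3 = 2.6667 Hz.
C is below B, so f_C = 505 − 2.6667 = 502.3333 Hz.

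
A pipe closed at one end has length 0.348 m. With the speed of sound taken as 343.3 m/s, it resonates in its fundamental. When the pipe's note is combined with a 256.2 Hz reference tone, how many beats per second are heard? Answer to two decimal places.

9.58 Hz

Closed pipe (odd harmonics): f_n = n·v/(4L) = 1·343.3/(4·0.348) = 246.6236 Hz.
f_beat = |246.6236 − 256.2| = 9.58 Hz.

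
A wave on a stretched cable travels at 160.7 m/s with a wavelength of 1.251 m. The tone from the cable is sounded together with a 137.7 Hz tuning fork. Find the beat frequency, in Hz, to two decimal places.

Source frequency f = v/λ = 160.7/1.251 = 128.4572 Hz.
f_beat = |128.4572 − 137.7| = 9.24 Hz.

9.24 Hz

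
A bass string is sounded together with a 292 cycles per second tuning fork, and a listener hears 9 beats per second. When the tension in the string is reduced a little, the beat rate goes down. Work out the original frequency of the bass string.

301 Hz

|f − 292| = 9, so the bass string was at either 283 Hz or 301 Hz.
Lower tension means lower frequency; the adjustment lowers the bass string's frequency.
The beat rate fell, so the adjustment moved the bass string toward 292 Hz — it must have started above the reference.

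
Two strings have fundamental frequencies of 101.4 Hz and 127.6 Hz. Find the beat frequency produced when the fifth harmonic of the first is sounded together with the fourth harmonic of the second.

Fifth harmonic of the first: 5·101.4 = 507.0 Hz.
Fourth harmonic of the second: 4·127.6 = 510.4 Hz.
f_beat = |507.0 − 510.4| = 3.4 Hz.

3.4 Hz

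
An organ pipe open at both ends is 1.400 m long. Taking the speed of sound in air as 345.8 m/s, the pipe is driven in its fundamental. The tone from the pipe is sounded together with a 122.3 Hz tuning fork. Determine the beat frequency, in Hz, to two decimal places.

1.20 Hz

Open pipe: f_n = n·v/(2L) = 1·345.8/(2·1.400) = 123.5000 Hz.
f_beat = |123.5000 − 122.3| = 1.20 Hz.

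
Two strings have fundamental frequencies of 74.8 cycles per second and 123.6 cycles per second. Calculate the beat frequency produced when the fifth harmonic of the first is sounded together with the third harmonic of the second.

3.2 Hz

Fifth harmonic of the first: 5·74.8 = 374.0 Hz.
Third harmonic of the second: 3·123.6 = 370.8 Hz.
f_beat = |374.0 − 370.8| = 3.2 Hz.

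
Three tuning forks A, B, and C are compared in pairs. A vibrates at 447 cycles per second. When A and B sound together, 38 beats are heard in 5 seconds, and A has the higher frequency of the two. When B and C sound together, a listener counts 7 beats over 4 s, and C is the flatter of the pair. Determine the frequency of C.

437.65 Hz

A–B: Beat frequency = 38/5 = 7.6 Hz.
B is below A, so f_B = 447 − 7.6 = 439.4 Hz.
B–C: Beat frequency = 7/4 = 1.75 Hz.
C is below B, so f_C = 439.4 − 1.75 = 437.65 Hz.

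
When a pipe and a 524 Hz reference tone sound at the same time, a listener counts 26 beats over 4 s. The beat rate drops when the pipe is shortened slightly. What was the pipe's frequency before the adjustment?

517.5 Hz

Beat frequency = 26/4 = 6.5 Hz.
|f − 524| = 6.5, so the pipe was at either 517.5 Hz or 530.5 Hz.
A shorter pipe has a higher fundamental; the adjustment raises the pipe's frequency.
The beat rate fell, so the adjustment moved the pipe toward 524 Hz — it must have started below the reference.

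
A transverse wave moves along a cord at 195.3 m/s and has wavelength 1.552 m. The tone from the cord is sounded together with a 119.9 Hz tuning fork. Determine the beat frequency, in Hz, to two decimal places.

5.94 Hz

Source frequency f = v/λ = 195.3/1.552 = 125.8376 Hz.
f_beat = |125.8376 − 119.9| = 5.94 Hz.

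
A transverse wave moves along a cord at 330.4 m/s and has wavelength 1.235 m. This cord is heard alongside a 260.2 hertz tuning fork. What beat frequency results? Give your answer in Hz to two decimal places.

Source frequency f = v/λ = 330.4/1.235 = 267.5304 Hz.
f_beat = |267.5304 − 260.2| = 7.33 Hz.

7.33 Hz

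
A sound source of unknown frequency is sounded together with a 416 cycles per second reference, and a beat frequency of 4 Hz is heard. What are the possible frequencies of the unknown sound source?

412 Hz or 420 Hz

|f − 416| = 4, so f = 416 ± 4.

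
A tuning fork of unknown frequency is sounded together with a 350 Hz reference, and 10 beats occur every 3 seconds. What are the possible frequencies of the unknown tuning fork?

346.6667 Hz or 353.3333 Hz

Beat frequency = 10/3 = 3.3333 Hz.
|f − 350| = 3.3333, so f = 350 ± 3.3333.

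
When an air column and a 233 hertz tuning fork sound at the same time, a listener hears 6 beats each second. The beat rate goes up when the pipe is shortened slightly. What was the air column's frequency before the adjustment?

|f − 233| = 6, so the air column was at either 227 Hz or 239 Hz.
A shorter pipe has a higher fundamental; the adjustment raises the air column's frequency.
The beat rate rose, so the adjustment moved the air column further from 233 Hz — it was already above the reference.

239 Hz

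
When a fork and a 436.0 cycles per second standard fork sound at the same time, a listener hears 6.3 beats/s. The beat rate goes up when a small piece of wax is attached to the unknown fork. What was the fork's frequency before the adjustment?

|f − 436.0| = 6.3, so the fork was at either 429.7 Hz or 442.3 Hz.
Loading a fork with wax lowers its frequency; the adjustment lowers the fork's frequency.
The beat rate rose, so the adjustment moved the fork further from 436.0 Hz — it was already below the reference.

429.7 Hz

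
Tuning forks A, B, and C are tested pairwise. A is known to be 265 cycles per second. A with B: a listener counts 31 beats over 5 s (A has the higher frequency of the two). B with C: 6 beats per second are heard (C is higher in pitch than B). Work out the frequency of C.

A–B: Beat frequency = 31/5 = 6.2 Hz.
B is below A, so f_B = 265 − 6.2 = 258.8 Hz.
C is above B, so f_C = 258.8 + 6 = 264.8 Hz.

264.8 Hz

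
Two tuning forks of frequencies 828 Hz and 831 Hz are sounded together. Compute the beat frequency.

The beat frequency equals the magnitude of the frequency difference.
|828 − 831| = 3 Hz.

3 Hz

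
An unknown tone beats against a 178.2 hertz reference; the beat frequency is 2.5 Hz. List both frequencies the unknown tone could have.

|f − 178.2| = 2.5, so f = 178.2 ± 2.5.

175.7 Hz or 180.7 Hz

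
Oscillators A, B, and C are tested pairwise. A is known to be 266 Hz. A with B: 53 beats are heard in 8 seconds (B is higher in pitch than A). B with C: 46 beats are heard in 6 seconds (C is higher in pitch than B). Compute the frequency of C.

A–B: Beat frequency = 53/8 = 6.625 Hz.
B is above A, so f_B = 266 + 6.625 = 272.625 Hz.
B–C: Beat frequency = 46/6 = 7.6667 Hz.
C is above B, so f_C = 272.625 + 7.6667 = 280.2917 Hz.

280.2917 Hz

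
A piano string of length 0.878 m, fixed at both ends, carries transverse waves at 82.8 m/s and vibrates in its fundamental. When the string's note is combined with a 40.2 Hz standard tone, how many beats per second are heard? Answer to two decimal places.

For a string fixed at both ends, f_n = n·v/(2L) = 1·82.8/(2·0.878) = 47.1526 Hz.
f_beat = |47.1526 − 40.2| = 6.95 Hz.

6.95 Hz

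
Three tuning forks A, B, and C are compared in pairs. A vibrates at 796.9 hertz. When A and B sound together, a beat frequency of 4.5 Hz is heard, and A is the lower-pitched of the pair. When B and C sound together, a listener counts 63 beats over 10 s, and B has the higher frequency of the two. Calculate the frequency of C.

B is above A, so f_B = 796.9 + 4.5 = 801.4 Hz.
B–C: Beat frequency = 63/10 = 6.3 Hz.
C is below B, so f_C = 801.4 − 6.3 = 795.1 Hz.

795.1 Hz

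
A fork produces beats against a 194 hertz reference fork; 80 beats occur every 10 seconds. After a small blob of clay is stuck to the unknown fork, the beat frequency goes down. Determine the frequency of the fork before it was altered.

202 Hz

Beat frequency = 80/10 = 8 Hz.
|f − 194| = 8, so the fork was at either 186 Hz or 202 Hz.
Adding mass to a fork lowers its frequency; the adjustment lowers the fork's frequency.
The beat rate fell, so the adjustment moved the fork toward 194 Hz — it must have started above the reference.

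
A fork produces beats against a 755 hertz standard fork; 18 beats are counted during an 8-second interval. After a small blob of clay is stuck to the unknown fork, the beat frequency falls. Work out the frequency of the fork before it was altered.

757.25 Hz

Beat frequency = 18/8 = 2.25 Hz.
|f − 755| = 2.25, so the fork was at either 752.75 Hz or 757.25 Hz.
Adding mass to a fork lowers its frequency; the adjustment lowers the fork's frequency.
The beat rate fell, so the adjustment moved the fork toward 755 Hz — it must have started above the reference.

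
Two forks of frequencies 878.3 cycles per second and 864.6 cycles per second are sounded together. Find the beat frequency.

The beat frequency equals the magnitude of the frequency difference.
|878.3 − 864.6| = 13.7 Hz.

13.7 Hz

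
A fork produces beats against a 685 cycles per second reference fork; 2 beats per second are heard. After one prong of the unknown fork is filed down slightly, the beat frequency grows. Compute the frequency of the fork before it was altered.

|f − 685| = 2, so the fork was at either 683 Hz or 687 Hz.
Filing a prong removes mass and raises the fork's frequency; the adjustment raises the fork's frequency.
The beat rate rose, so the adjustment moved the fork further from 685 Hz — it was already above the reference.

687 Hz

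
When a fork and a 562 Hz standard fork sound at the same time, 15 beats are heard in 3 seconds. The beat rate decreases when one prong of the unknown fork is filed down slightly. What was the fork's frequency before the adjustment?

557 Hz

Beat frequency = 15/3 = 5 Hz.
|f − 562| = 5, so the fork was at either 557 Hz or 567 Hz.
Filing a prong removes mass and raises the fork's frequency; the adjustment raises the fork's frequency.
The beat rate fell, so the adjustment moved the fork toward 562 Hz — it must have started below the reference.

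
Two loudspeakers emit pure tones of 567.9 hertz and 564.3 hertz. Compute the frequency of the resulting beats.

3.6 Hz

The beat frequency equals the magnitude of the frequency difference.
|567.9 − 564.3| = 3.6 Hz.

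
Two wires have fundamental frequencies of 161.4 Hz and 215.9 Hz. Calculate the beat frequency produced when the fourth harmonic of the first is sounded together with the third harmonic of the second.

Fourth harmonic of the first: 4·161.4 = 645.6 Hz.
Third harmonic of the second: 3·215.9 = 647.7 Hz.
f_beat = |645.6 − 647.7| = 2.1 Hz.

2.1 Hz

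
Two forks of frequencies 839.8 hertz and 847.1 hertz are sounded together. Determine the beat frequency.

7.3 Hz

f_beat = |f₁ − f₂|.
|839.8 − 847.1| = 7.3 Hz.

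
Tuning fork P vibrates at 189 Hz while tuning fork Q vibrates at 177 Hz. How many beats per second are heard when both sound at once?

Beats arise from superposition of two nearby frequencies; the beat rate is |f₁ − f₂|.
|189 − 177| = 12 Hz.

12 Hz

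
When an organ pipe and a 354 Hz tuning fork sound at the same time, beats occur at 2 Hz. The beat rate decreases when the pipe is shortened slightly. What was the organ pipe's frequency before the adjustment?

352 Hz

|f − 354| = 2, so the organ pipe was at either 352 Hz or 356 Hz.
A shorter pipe has a higher fundamental; the adjustment raises the organ pipe's frequency.
The beat rate fell, so the adjustment moved the organ pipe toward 354 Hz — it must have started below the reference.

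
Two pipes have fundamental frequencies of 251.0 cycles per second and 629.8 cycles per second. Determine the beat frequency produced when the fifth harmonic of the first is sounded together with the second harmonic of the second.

Fifth harmonic of the first: 5·251.0 = 1255.0 Hz.
Second harmonic of the second: 2·629.8 = 1259.6 Hz.
f_beat = |1255.0 − 1259.6| = 4.6 Hz.

4.6 Hz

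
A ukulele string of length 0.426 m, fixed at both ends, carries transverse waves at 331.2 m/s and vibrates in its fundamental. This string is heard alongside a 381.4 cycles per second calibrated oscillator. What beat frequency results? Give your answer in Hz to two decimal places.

7.33 Hz

For a string fixed at both ends, f_n = n·v/(2L) = 1·331.2/(2·0.426) = 388.7324 Hz.
f_beat = |388.7324 − 381.4| = 7.33 Hz.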